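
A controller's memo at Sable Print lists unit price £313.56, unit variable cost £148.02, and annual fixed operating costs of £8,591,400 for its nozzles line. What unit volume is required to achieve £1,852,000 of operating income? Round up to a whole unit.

Each unit contributes £313.56 − £148.02 = £165.54.
Required volume = (fixed costs + target profit) ÷ CM = (£8,591,400 + £1,852,000) ÷ £165.54 = 63,086.87, so 63,087 nozzles.

63,087 nozzles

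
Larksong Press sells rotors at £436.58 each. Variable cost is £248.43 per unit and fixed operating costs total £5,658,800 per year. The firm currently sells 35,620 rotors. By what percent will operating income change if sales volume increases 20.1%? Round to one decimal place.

Total contribution margin = 35,620 × £188.15 = £6,701,903.00.
EBIT = £6,701,903.00 − £5,658,800 = £1,043,103.00.
DOL = contribution ÷ EBIT = £6,701,903.00 ÷ £1,043,103.00 = 6.4250.
So EBIT moves 6.4250 × (+20.1%) = +129.1%.

+129.1%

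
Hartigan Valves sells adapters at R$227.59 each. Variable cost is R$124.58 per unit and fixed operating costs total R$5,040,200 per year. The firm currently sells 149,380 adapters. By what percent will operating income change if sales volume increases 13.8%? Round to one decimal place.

+20.5%

Total contribution margin = 149,380 × R$103.01 = R$15,387,633.80.
Operating income = contribution − fixed costs = R$15,387,633.80 − R$5,040,200 = R$10,347,433.80.
So DOL = total CM / EBIT = R$15,387,633.80 / R$10,347,433.80 = 1.4871.
%ΔEBIT = DOL × %ΔSales = 1.4871 × +13.8% = +20.5%.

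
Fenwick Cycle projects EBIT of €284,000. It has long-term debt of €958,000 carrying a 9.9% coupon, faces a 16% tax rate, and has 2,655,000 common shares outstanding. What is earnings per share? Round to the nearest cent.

Interest = €94,842.00, so EBT = €284,000 − €94,842.00 = €189,158.00.
Net income = €189,158.00 × (1 − 0.16) = €158,892.72.
EPS = €158,892.72 ÷ 2,655,000 = €0.06.

€0.06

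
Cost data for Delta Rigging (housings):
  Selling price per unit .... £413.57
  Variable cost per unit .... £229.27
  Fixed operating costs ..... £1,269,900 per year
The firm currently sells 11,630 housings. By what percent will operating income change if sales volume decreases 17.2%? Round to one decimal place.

-42.2%

Total contribution margin = 11,630 × £184.30 = £2,143,409.00.
EBIT = £2,143,409.00 − £1,269,900 = £873,509.00.
DOL = contribution ÷ EBIT = £2,143,409.00 ÷ £873,509.00 = 2.4538.
Operating income changes by 2.4538 × -17.2% = -42.2%.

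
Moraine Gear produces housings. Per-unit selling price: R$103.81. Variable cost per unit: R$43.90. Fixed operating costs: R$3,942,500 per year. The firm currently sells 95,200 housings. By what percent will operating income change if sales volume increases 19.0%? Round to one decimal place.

+61.5%

Total contribution margin = 95,200 × R$59.91 = R$5,703,432.00.
EBIT = R$5,703,432.00 − R$3,942,500 = R$1,760,932.00.
So DOL = total CM / EBIT = R$5,703,432.00 / R$1,760,932.00 = 3.2389.
So EBIT moves 3.2389 × (+19.0%) = +61.5%.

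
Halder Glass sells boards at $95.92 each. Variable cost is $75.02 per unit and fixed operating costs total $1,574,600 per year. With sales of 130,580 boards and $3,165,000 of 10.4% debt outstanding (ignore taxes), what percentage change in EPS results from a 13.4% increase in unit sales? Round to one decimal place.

At 130,580 units, contribution = 130,580 × $20.90 = $2,729,122.00.
Subtracting fixed costs: EBIT = $2,729,122.00 − $1,574,600 = $1,154,522.00.
After interest of $329,160.00, pre-tax earnings = $825,362.00.
Degree of combined leverage = contribution ÷ (EBIT − I) = $2,729,122.00 ÷ $825,362.00 = 3.3066.
EPS therefore changes by 3.3066 × (+13.4%) = +44.3%.

+44.3%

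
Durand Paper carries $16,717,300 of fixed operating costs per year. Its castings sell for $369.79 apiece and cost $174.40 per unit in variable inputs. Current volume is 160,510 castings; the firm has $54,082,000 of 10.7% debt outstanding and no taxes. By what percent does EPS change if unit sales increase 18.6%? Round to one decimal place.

Contribution at this volume is 160,510 × $195.39 = $31,362,048.90.
EBIT = $31,362,048.90 − $16,717,300 = $14,644,748.90.
After interest of $5,786,774.00, pre-tax earnings = $8,857,974.90.
Degree of combined leverage = contribution ÷ (EBIT − I) = $31,362,048.90 ÷ $8,857,974.90 = 3.5405.
%ΔEPS = DCL × %ΔSales = 3.5405 × +18.6% = +65.9%.

+65.9%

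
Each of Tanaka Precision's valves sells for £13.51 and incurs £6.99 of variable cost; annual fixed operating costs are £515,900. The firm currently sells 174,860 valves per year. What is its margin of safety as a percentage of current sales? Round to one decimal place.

54.7%

Unit CM = price − variable cost = £13.51 − £6.99 = £6.52. Break-even units = £515,900 ÷ £6.52 = 79,125.77; break-even revenue = 79,125.77 × £13.51 = £1,068,989.11.
Actual sales revenue = 174,860 × £13.51 = £2,362,358.60.
Margin of safety = (£2,362,358.60 − £1,068,989.11) ÷ £2,362,358.60 = 54.7%.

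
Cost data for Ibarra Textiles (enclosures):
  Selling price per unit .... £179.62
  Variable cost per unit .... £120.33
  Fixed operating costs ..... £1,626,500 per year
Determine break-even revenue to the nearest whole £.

Contribution margin per unit = £179.62 − £120.33 = £59.29, a CM ratio of £59.29 ÷ £179.62 = 0.3301.
Break-even revenue = fixed costs × price ÷ CM = £1,626,500 × £179.62 ÷ £59.29 = £4,927,508.

£4,927,508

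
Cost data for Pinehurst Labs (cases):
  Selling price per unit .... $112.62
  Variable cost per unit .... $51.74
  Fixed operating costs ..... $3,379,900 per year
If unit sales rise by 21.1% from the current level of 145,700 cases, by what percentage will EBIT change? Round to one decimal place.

+34.1%

Total contribution margin = 145,700 × $60.88 = $8,870,216.00.
Subtracting fixed costs: EBIT = $8,870,216.00 − $3,379,900 = $5,490,316.00.
Degree of operating leverage = $8,870,216.00 / $5,490,316.00 = 1.6156.
So EBIT moves 1.6156 × (+21.1%) = +34.1%.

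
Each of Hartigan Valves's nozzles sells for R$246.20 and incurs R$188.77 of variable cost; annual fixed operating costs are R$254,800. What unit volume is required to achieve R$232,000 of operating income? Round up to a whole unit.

Contribution margin per unit = R$246.20 − R$188.77 = R$57.43.
Units = (FC + target) / CM = (R$254,800 + R$232,000) / R$57.43 = 8,476.41, so 8,477 nozzles.

8,477 nozzles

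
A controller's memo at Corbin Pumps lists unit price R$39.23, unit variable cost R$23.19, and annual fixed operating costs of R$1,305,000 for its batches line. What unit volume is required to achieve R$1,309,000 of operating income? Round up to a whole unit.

Contribution margin per unit = R$39.23 − R$23.19 = R$16.04.
Required volume = (fixed costs + target profit) ÷ CM = (R$1,305,000 + R$1,309,000) ÷ R$16.04 = 162,967.58, so 162,968 batches.

162,968 batches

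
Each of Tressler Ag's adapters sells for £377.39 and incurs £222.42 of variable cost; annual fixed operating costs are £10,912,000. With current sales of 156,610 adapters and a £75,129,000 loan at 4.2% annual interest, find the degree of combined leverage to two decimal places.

At 156,610 units, contribution = 156,610 × £154.97 = £24,269,851.70.
Subtracting fixed costs: EBIT = £24,269,851.70 − £10,912,000 = £13,357,851.70. Interest = £3,155,418.00, so EBIT − I = £10,202,433.70.
DCL = contribution ÷ (EBIT − I) = £24,269,851.70 ÷ £10,202,433.70 = 2.3788.

2.38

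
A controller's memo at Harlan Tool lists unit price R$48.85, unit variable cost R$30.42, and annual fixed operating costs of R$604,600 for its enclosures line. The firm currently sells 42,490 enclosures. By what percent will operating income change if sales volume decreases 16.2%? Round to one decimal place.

At 42,490 units, contribution = 42,490 × R$18.43 = R$783,090.70.
Subtracting fixed costs: EBIT = R$783,090.70 − R$604,600 = R$178,490.70.
DOL = contribution ÷ EBIT = R$783,090.70 ÷ R$178,490.70 = 4.3873.
Operating income changes by 4.3873 × -16.2% = -71.1%.

-71.1%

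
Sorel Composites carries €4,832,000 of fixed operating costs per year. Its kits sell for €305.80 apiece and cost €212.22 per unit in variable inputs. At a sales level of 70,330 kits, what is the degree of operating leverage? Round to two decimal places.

3.76

Contribution at this volume is 70,330 × €93.58 = €6,581,481.40.
EBIT = €6,581,481.40 − €4,832,000 = €1,749,481.40.
Degree of operating leverage = €6,581,481.40 / €1,749,481.40 = 3.7620.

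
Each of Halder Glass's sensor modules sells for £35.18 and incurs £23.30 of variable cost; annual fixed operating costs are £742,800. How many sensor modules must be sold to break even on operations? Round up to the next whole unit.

Unit CM = price − variable cost = £35.18 − £23.30 = £11.88.
Break-even Q = £742,800 / £11.88 = 62,525.25 → 62,526 sensor modules.

62,526 sensor modules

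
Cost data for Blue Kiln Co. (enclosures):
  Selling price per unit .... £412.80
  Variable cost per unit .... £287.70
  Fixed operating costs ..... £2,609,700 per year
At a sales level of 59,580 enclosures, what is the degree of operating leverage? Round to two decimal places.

Total contribution margin = 59,580 × £125.10 = £7,453,458.00.
Subtracting fixed costs: EBIT = £7,453,458.00 − £2,609,700 = £4,843,758.00.
Degree of operating leverage = £7,453,458.00 / £4,843,758.00 = 1.5388.

1.54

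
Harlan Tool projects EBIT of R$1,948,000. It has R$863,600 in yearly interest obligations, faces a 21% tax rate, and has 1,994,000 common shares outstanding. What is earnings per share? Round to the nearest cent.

Pre-tax income = R$1,948,000 − R$863,600.00 = R$1,084,400.00.
Net income = R$1,084,400.00 × (1 − 0.21) = R$856,676.00.
EPS = R$856,676.00 ÷ 1,994,000 = R$0.43.

R$0.43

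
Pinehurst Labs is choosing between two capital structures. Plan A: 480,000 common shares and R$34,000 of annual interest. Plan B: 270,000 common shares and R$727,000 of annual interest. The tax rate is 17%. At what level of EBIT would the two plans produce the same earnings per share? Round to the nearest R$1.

R$1,618,000

Set EPS_A = EPS_B: (EBIT − R$34,000)(1 − 0.17) ÷ 480,000 = (EBIT − R$727,000)(1 − 0.17) ÷ 270,000.
Cancelling (1 − t) and cross-multiplying: 270,000·(EBIT − 34,000) = 480,000·(EBIT − 727,000).
Solving, EBIT = (727,000·480,000 − 34,000·270,000) / (480,000 − 270,000) = 339,780,000,000 / 210,000 = 1,618,000.00.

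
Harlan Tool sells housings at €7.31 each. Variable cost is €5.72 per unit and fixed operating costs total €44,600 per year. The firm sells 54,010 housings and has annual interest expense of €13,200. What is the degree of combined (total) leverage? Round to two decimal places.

3.06

Total contribution margin = 54,010 × €1.59 = €85,875.90.
EBIT = €85,875.90 − €44,600 = €41,275.90. Interest = €13,200.00.
DOL = €85,875.90 ÷ €41,275.90 = 2.0805; DFL = €41,275.90 ÷ €28,075.90 = 1.4702.
DCL = DOL × DFL = 2.0805 × 1.4702 = 3.0588.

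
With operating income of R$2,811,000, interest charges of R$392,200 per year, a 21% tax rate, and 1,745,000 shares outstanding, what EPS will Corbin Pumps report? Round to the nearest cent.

Interest = R$392,200.00, so EBT = R$2,811,000 − R$392,200.00 = R$2,418,800.00.
After tax at 21%: net income = R$2,418,800.00 × 0.79 = R$1,910,852.00.
EPS = R$1,910,852.00 ÷ 1,745,000 = R$1.10.

R$1.10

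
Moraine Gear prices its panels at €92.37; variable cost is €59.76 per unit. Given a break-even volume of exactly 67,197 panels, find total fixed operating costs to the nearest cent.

€2,191,294.17

Contribution margin per unit = €92.37 − €59.76 = €32.61.
Since BE = FC / CM, FC = 67,197 × €32.61 = €2,191,294.17.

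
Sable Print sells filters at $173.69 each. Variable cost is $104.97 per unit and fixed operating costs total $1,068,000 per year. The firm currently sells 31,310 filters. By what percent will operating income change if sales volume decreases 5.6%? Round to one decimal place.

-11.1%

At 31,310 units, contribution = 31,310 × $68.72 = $2,151,623.20.
Subtracting fixed costs: EBIT = $2,151,623.20 − $1,068,000 = $1,083,623.20.
Degree of operating leverage = $2,151,623.20 / $1,083,623.20 = 1.9856.
So EBIT moves 1.9856 × (-5.6%) = -11.1%.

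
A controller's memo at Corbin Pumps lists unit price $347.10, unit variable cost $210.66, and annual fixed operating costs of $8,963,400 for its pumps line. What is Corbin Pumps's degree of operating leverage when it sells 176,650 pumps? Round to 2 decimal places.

At 176,650 units, contribution = 176,650 × $136.44 = $24,102,126.00.
Operating income = contribution − fixed costs = $24,102,126.00 − $8,963,400 = $15,138,726.00.
Degree of operating leverage = $24,102,126.00 / $15,138,726.00 = 1.5921.

1.59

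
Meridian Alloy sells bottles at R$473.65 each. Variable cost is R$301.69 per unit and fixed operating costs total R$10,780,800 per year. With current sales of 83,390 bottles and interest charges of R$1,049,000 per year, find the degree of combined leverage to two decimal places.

Total contribution margin = 83,390 × R$171.96 = R$14,339,744.40.
Operating income = contribution − fixed costs = R$14,339,744.40 − R$10,780,800 = R$3,558,944.40. Interest = R$1,049,000.00, so EBIT − I = R$2,509,944.40.
Degree of total leverage = total CM / (EBIT − interest) = R$14,339,744.40 / R$2,509,944.40 = 5.7132.

5.71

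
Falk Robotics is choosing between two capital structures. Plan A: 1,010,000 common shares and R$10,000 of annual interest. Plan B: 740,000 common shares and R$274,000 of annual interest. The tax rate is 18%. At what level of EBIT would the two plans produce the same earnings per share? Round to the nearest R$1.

Set EPS_A = EPS_B: (EBIT − R$10,000)(1 − 0.18) ÷ 1,010,000 = (EBIT − R$274,000)(1 − 0.18) ÷ 740,000.
The (1 − t) factor cancels: (EBIT − 10,000) × 740,000 = (EBIT − 274,000) × 1,010,000.
Solving, EBIT = (274,000·1,010,000 − 10,000·740,000) / (1,010,000 − 740,000) = 269,340,000,000 / 270,000 = 997,555.56.

R$997,556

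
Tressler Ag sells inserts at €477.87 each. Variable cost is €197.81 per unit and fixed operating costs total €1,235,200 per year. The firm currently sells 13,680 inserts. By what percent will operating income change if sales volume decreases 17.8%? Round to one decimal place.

-26.3%

Total contribution margin = 13,680 × €280.06 = €3,831,220.80.
Operating income = contribution − fixed costs = €3,831,220.80 − €1,235,200 = €2,596,020.80.
Degree of operating leverage = €3,831,220.80 / €2,596,020.80 = 1.4758.
%ΔEBIT = DOL × %ΔSales = 1.4758 × -17.8% = -26.3%.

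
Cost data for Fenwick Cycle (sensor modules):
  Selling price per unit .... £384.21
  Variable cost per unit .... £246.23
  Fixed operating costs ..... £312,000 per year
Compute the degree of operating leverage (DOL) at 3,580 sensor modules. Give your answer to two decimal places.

Contribution at this volume is 3,580 × £137.98 = £493,968.40.
Subtracting fixed costs: EBIT = £493,968.40 − £312,000 = £181,968.40.
DOL = contribution ÷ EBIT = £493,968.40 ÷ £181,968.40 = 2.7146.

2.71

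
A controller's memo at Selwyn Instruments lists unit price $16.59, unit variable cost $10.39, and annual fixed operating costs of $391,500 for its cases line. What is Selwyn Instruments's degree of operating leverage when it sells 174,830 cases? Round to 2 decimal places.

1.57

Total contribution margin = 174,830 × $6.20 = $1,083,946.00.
Operating income = contribution − fixed costs = $1,083,946.00 − $391,500 = $692,446.00.
DOL = contribution ÷ EBIT = $1,083,946.00 ÷ $692,446.00 = 1.5654.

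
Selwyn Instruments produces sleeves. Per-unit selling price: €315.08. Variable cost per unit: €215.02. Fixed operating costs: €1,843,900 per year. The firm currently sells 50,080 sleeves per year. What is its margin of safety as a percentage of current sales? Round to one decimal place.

Each unit contributes €315.08 − €215.02 = €100.06. Break-even units = €1,843,900 ÷ €100.06 = 18,427.94; break-even revenue = 18,427.94 × €315.08 = €5,806,276.35.
Actual sales revenue = 50,080 × €315.08 = €15,779,206.40.
Margin of safety = (€15,779,206.40 − €5,806,276.35) ÷ €15,779,206.40 = 63.2%.

63.2%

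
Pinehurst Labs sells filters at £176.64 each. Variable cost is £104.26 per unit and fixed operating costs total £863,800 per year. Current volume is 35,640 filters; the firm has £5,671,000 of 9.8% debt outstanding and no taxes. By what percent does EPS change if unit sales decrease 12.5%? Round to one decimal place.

-27.8%

At 35,640 units, contribution = 35,640 × £72.38 = £2,579,623.20.
Subtracting fixed costs: EBIT = £2,579,623.20 − £863,800 = £1,715,823.20.
After interest of £555,758.00, pre-tax earnings = £1,160,065.20.
DCL = total CM / (EBIT − I) = £2,579,623.20 / £1,160,065.20 = 2.2237.
EPS therefore changes by 2.2237 × (-12.5%) = -27.8%.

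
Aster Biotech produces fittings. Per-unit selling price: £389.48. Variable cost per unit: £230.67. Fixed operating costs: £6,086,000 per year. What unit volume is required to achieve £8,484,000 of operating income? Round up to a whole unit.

Unit CM = price − variable cost = £389.48 − £230.67 = £158.81.
Required volume = (fixed costs + target profit) ÷ CM = (£6,086,000 + £8,484,000) ÷ £158.81 = 91,744.85, so 91,745 fittings.

91,745 fittings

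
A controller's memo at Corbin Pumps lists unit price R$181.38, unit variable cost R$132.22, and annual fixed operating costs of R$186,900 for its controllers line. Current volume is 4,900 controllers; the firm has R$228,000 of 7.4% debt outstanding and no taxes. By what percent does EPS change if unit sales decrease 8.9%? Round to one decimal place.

-57.8%

Contribution at this volume is 4,900 × R$49.16 = R$240,884.00.
Subtracting fixed costs: EBIT = R$240,884.00 − R$186,900 = R$53,984.00.
Interest = R$16,872.00, so EBIT − I = R$37,112.00.
DCL = total CM / (EBIT − I) = R$240,884.00 / R$37,112.00 = 6.4907.
EPS therefore changes by 6.4907 × (-8.9%) = -57.8%.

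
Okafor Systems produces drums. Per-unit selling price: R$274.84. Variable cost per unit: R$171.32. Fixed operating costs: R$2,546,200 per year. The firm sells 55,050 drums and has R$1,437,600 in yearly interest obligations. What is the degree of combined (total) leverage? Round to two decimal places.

Total contribution margin = 55,050 × R$103.52 = R$5,698,776.00.
EBIT = R$5,698,776.00 − R$2,546,200 = R$3,152,576.00. Interest = R$1,437,600.00, so EBIT − I = R$1,714,976.00.
DCL = contribution ÷ (EBIT − I) = R$5,698,776.00 ÷ R$1,714,976.00 = 3.3229.

3.32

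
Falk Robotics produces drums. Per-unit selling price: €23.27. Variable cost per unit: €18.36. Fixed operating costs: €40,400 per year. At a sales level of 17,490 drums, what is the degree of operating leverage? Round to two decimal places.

1.89

At 17,490 units, contribution = 17,490 × €4.91 = €85,875.90.
EBIT = €85,875.90 − €40,400 = €45,475.90.
So DOL = total CM / EBIT = €85,875.90 / €45,475.90 = 1.8884.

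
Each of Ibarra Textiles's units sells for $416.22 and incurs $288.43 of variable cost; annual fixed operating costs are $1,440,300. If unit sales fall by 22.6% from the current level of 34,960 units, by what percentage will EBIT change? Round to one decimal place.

Contribution at this volume is 34,960 × $127.79 = $4,467,538.40.
Subtracting fixed costs: EBIT = $4,467,538.40 − $1,440,300 = $3,027,238.40.
So DOL = total CM / EBIT = $4,467,538.40 / $3,027,238.40 = 1.4758.
%ΔEBIT = DOL × %ΔSales = 1.4758 × -22.6% = -33.4%.

-33.4%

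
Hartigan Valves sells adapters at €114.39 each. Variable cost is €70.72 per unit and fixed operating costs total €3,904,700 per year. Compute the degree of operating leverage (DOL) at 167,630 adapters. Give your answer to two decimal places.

Contribution at this volume is 167,630 × €43.67 = €7,320,402.10.
EBIT = €7,320,402.10 − €3,904,700 = €3,415,702.10.
Degree of operating leverage = €7,320,402.10 / €3,415,702.10 = 2.1432.

2.14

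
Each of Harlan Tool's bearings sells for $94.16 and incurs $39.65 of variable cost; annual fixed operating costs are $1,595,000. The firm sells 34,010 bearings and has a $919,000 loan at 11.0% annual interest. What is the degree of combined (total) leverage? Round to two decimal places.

At 34,010 units, contribution = 34,010 × $54.51 = $1,853,885.10.
Operating income = contribution − fixed costs = $1,853,885.10 − $1,595,000 = $258,885.10. Interest = $101,090.00.
DOL = $1,853,885.10 ÷ $258,885.10 = 7.1610; DFL = $258,885.10 ÷ $157,795.10 = 1.6406.
DCL = DOL × DFL = 7.1610 × 1.6406 = 11.7483.

11.75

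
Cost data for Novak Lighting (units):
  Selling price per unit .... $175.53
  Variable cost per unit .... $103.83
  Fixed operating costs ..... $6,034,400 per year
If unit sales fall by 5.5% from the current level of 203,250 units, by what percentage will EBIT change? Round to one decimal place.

-9.4%

Total contribution margin = 203,250 × $71.70 = $14,573,025.00.
Subtracting fixed costs: EBIT = $14,573,025.00 − $6,034,400 = $8,538,625.00.
Degree of operating leverage = $14,573,025.00 / $8,538,625.00 = 1.7067.
So EBIT moves 1.7067 × (-5.5%) = -9.4%.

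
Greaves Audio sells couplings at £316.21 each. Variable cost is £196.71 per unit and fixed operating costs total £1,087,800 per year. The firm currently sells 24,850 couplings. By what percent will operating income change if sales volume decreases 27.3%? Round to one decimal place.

-43.1%

Contribution at this volume is 24,850 × £119.50 = £2,969,575.00.
Subtracting fixed costs: EBIT = £2,969,575.00 − £1,087,800 = £1,881,775.00.
Degree of operating leverage = £2,969,575.00 / £1,881,775.00 = 1.5781.
%ΔEBIT = DOL × %ΔSales = 1.5781 × -27.3% = -43.1%.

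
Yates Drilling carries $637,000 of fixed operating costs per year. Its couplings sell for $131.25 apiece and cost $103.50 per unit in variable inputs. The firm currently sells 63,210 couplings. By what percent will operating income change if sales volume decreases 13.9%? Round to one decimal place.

-21.8%

At 63,210 units, contribution = 63,210 × $27.75 = $1,754,077.50.
Operating income = contribution − fixed costs = $1,754,077.50 − $637,000 = $1,117,077.50.
Degree of operating leverage = $1,754,077.50 / $1,117,077.50 = 1.5702.
So EBIT moves 1.5702 × (-13.9%) = -21.8%.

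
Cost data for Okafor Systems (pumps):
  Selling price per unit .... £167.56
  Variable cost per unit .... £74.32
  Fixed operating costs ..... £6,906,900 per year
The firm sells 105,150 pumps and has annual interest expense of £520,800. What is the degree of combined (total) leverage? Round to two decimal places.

At 105,150 units, contribution = 105,150 × £93.24 = £9,804,186.00.
EBIT = £9,804,186.00 − £6,906,900 = £2,897,286.00. Interest = £520,800.00, so EBIT − I = £2,376,486.00.
DCL = contribution ÷ (EBIT − I) = £9,804,186.00 ÷ £2,376,486.00 = 4.1255.

4.13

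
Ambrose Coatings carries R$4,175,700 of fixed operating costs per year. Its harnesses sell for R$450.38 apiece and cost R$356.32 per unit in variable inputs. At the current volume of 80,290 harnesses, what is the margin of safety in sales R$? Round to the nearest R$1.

R$16,166,839

Each unit contributes R$450.38 − R$356.32 = R$94.06. Break-even units = R$4,175,700 ÷ R$94.06 = 44,394.00; break-even revenue = 44,394.00 × R$450.38 = R$19,994,171.44.
Actual sales revenue = 80,290 × R$450.38 = R$36,161,010.20.
Margin of safety = R$36,161,010.20 − R$19,994,171.44 = R$16,166,839.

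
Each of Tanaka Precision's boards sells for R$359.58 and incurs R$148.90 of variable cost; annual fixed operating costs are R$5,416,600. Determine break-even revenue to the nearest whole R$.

R$9,244,831

CM per unit = R$359.58 − R$148.90 = R$210.68; CM ratio = R$210.68 / R$359.58 = 0.5859.
Break-even sales = FC ÷ CM ratio = R$5,416,600 × R$359.58 / R$210.68 = R$9,244,831.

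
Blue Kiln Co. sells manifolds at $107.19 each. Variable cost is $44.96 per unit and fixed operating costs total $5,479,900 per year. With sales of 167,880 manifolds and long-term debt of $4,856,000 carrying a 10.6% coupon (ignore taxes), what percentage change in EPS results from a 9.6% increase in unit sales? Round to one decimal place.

Contribution at this volume is 167,880 × $62.23 = $10,447,172.40.
Subtracting fixed costs: EBIT = $10,447,172.40 − $5,479,900 = $4,967,272.40.
After interest of $514,736.00, pre-tax earnings = $4,452,536.40.
Degree of combined leverage = contribution ÷ (EBIT − I) = $10,447,172.40 ÷ $4,452,536.40 = 2.3463.
%ΔEPS = DCL × %ΔSales = 2.3463 × +9.6% = +22.5%.

+22.5%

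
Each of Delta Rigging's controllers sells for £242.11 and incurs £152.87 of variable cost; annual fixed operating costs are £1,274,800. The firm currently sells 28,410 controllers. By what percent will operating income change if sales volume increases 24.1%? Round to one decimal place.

Contribution at this volume is 28,410 × £89.24 = £2,535,308.40.
Subtracting fixed costs: EBIT = £2,535,308.40 − £1,274,800 = £1,260,508.40.
DOL = contribution ÷ EBIT = £2,535,308.40 ÷ £1,260,508.40 = 2.0113.
Operating income changes by 2.0113 × +24.1% = +48.5%.

+48.5%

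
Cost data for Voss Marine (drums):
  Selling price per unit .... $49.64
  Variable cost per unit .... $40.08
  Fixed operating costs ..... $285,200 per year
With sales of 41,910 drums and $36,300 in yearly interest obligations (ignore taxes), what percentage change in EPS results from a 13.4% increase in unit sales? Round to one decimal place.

+67.8%

Total contribution margin = 41,910 × $9.56 = $400,659.60.
Operating income = contribution − fixed costs = $400,659.60 − $285,200 = $115,459.60.
After interest of $36,300.00, pre-tax earnings = $79,159.60.
Degree of combined leverage = contribution ÷ (EBIT − I) = $400,659.60 ÷ $79,159.60 = 5.0614.
%ΔEPS = DCL × %ΔSales = 5.0614 × +13.4% = +67.8%.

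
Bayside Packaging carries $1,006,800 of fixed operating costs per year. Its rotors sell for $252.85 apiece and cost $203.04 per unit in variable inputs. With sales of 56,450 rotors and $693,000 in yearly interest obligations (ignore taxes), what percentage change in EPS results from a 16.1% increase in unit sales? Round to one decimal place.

Total contribution margin = 56,450 × $49.81 = $2,811,774.50.
Operating income = contribution − fixed costs = $2,811,774.50 − $1,006,800 = $1,804,974.50.
Interest = $693,000.00, so EBIT − I = $1,111,974.50.
Degree of combined leverage = contribution ÷ (EBIT − I) = $2,811,774.50 ÷ $1,111,974.50 = 2.5286.
%ΔEPS = DCL × %ΔSales = 2.5286 × +16.1% = +40.7%.

+40.7%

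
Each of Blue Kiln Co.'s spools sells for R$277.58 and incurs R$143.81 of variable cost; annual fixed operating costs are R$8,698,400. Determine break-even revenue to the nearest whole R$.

Contribution margin per unit = R$277.58 − R$143.81 = R$133.77, a CM ratio of R$133.77 ÷ R$277.58 = 0.4819.
Break-even revenue = fixed costs × price ÷ CM = R$8,698,400 × R$277.58 ÷ R$133.77 = R$18,049,651.

R$18,049,651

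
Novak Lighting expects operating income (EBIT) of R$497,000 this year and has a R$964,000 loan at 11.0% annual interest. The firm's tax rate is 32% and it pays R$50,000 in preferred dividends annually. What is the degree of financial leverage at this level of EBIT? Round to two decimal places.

1.57

Annual interest charges come to R$106,040.00.
Preferred dividends grossed up pre-tax: R$50,000 / (1 − 0.32) = R$73,529.41.
DFL = EBIT ÷ [EBIT − I − D_p/(1−t)] = R$497,000 ÷ [R$497,000 − R$106,040.00 − R$73,529.41] = R$497,000 ÷ R$317,430.59 = 1.5657.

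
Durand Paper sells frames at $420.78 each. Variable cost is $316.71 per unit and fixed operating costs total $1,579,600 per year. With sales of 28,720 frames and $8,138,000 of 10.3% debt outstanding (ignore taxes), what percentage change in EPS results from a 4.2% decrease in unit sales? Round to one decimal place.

Total contribution margin = 28,720 × $104.07 = $2,988,890.40.
Subtracting fixed costs: EBIT = $2,988,890.40 − $1,579,600 = $1,409,290.40.
Interest = $838,214.00, so EBIT − I = $571,076.40.
DCL = total CM / (EBIT − I) = $2,988,890.40 / $571,076.40 = 5.2338.
EPS therefore changes by 5.2338 × (-4.2%) = -22.0%.

-22.0%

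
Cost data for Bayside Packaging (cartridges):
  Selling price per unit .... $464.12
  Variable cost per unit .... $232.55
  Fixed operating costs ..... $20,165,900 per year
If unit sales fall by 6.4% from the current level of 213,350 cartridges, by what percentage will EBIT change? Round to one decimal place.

-10.8%

Total contribution margin = 213,350 × $231.57 = $49,405,459.50.
Operating income = contribution − fixed costs = $49,405,459.50 − $20,165,900 = $29,239,559.50.
So DOL = total CM / EBIT = $49,405,459.50 / $29,239,559.50 = 1.6897.
Operating income changes by 1.6897 × -6.4% = -10.8%.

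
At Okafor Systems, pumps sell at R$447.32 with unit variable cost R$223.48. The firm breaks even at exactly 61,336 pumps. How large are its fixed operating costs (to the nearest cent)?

R$13,729,450.24

Each unit contributes R$447.32 − R$223.48 = R$223.84.
Fixed costs = break-even units × CM = 61,336 × R$223.84 = R$13,729,450.24.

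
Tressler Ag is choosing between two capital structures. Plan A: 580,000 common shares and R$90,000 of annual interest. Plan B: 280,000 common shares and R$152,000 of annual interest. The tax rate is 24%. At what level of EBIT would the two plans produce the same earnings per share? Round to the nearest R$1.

R$209,867

Set EPS_A = EPS_B: (EBIT − R$90,000)(1 − 0.24) ÷ 580,000 = (EBIT − R$152,000)(1 − 0.24) ÷ 280,000.
The (1 − t) factor cancels: (EBIT − 90,000) × 280,000 = (EBIT − 152,000) × 580,000.
Solving, EBIT = (152,000·580,000 − 90,000·280,000) / (580,000 − 280,000) = 62,960,000,000 / 300,000 = 209,866.67.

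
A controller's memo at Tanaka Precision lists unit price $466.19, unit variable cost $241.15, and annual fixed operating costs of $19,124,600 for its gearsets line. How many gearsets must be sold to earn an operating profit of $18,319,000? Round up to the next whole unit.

Unit CM = price − variable cost = $466.19 − $241.15 = $225.04.
Need Q such that Q × $225.04 − $19,124,600 = $18,319,000, i.e. Q = $37,443,600 / $225.04 = 166,386.42 → 166,387.

166,387 gearsets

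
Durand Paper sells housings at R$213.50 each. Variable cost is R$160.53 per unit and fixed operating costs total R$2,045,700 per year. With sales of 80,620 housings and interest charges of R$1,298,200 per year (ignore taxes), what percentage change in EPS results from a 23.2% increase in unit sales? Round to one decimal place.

+106.9%

Contribution at this volume is 80,620 × R$52.97 = R$4,270,441.40.
Subtracting fixed costs: EBIT = R$4,270,441.40 − R$2,045,700 = R$2,224,741.40.
Interest = R$1,298,200.00, so EBIT − I = R$926,541.40.
Degree of combined leverage = contribution ÷ (EBIT − I) = R$4,270,441.40 ÷ R$926,541.40 = 4.6090.
%ΔEPS = DCL × %ΔSales = 4.6090 × +23.2% = +106.9%.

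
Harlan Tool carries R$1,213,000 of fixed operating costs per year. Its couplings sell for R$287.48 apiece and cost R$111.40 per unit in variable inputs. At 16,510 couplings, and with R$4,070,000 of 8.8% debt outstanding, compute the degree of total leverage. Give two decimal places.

2.18

Total contribution margin = 16,510 × R$176.08 = R$2,907,080.80.
Operating income = contribution − fixed costs = R$2,907,080.80 − R$1,213,000 = R$1,694,080.80. Interest = R$358,160.00, so EBIT − I = R$1,335,920.80.
Degree of total leverage = total CM / (EBIT − interest) = R$2,907,080.80 / R$1,335,920.80 = 2.1761.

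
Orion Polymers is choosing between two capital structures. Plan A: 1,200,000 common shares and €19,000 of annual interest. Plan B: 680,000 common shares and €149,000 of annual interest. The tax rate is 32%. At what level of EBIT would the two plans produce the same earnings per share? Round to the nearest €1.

€319,000

Set EPS_A = EPS_B: (EBIT − €19,000)(1 − 0.32) ÷ 1,200,000 = (EBIT − €149,000)(1 − 0.32) ÷ 680,000.
Cancelling (1 − t) and cross-multiplying: 680,000·(EBIT − 19,000) = 1,200,000·(EBIT − 149,000).
EBIT × (1,200,000 − 680,000) = 149,000 × 1,200,000 − 19,000 × 680,000 = 165,880,000,000, so EBIT = 165,880,000,000 ÷ 520,000 = 319,000.00.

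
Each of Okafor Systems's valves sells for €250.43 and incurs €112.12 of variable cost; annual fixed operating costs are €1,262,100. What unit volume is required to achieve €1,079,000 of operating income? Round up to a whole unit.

16,927 valves

Each unit contributes €250.43 − €112.12 = €138.31.
Units = (FC + target) / CM = (€1,262,100 + €1,079,000) / €138.31 = 16,926.47, so 16,927 valves.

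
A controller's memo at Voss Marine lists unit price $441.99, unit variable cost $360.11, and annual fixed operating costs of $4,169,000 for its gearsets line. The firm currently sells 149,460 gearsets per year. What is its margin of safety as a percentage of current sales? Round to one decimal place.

Each unit contributes $441.99 − $360.11 = $81.88. Break-even units = $4,169,000 ÷ $81.88 = 50,915.97; break-even revenue = 50,915.97 × $441.99 = $22,504,351.61.
Current sales = 149,460 × $441.99 = $66,059,825.40.
Margin of safety = ($66,059,825.40 − $22,504,351.61) ÷ $66,059,825.40 = 65.9%.

65.9%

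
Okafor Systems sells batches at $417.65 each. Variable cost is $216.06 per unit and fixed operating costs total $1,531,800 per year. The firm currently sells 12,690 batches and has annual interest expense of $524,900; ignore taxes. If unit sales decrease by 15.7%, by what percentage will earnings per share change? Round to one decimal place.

-80.1%

Total contribution margin = 12,690 × $201.59 = $2,558,177.10.
EBIT = $2,558,177.10 − $1,531,800 = $1,026,377.10.
Interest = $524,900.00, so EBIT − I = $501,477.10.
DCL = total CM / (EBIT − I) = $2,558,177.10 / $501,477.10 = 5.1013.
EPS therefore changes by 5.1013 × (-15.7%) = -80.1%.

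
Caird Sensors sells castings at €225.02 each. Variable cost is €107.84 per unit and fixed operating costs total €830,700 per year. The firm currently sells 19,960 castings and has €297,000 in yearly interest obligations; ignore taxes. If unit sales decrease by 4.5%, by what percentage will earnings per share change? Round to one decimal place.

-8.7%

Contribution at this volume is 19,960 × €117.18 = €2,338,912.80.
EBIT = €2,338,912.80 − €830,700 = €1,508,212.80.
After interest of €297,000.00, pre-tax earnings = €1,211,212.80.
Degree of combined leverage = contribution ÷ (EBIT − I) = €2,338,912.80 ÷ €1,211,212.80 = 1.9311.
%ΔEPS = DCL × %ΔSales = 1.9311 × -4.5% = -8.7%.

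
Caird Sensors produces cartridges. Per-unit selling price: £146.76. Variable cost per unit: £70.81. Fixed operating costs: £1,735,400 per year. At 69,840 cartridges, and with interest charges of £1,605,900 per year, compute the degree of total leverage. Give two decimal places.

2.70

At 69,840 units, contribution = 69,840 × £75.95 = £5,304,348.00.
Operating income = contribution − fixed costs = £5,304,348.00 − £1,735,400 = £3,568,948.00. Interest = £1,605,900.00.
DOL = £5,304,348.00 ÷ £3,568,948.00 = 1.4862; DFL = £3,568,948.00 ÷ £1,963,048.00 = 1.8181.
Combined leverage = 1.4862 × 1.8181 = 2.7021.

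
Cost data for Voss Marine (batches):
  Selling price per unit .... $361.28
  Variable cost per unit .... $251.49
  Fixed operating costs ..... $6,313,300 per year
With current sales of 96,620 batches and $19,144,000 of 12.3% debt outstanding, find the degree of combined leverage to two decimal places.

5.47

Contribution at this volume is 96,620 × $109.79 = $10,607,909.80.
Operating income = contribution − fixed costs = $10,607,909.80 − $6,313,300 = $4,294,609.80. Interest = $2,354,712.00, so EBIT − I = $1,939,897.80.
DCL = contribution ÷ (EBIT − I) = $10,607,909.80 ÷ $1,939,897.80 = 5.4683.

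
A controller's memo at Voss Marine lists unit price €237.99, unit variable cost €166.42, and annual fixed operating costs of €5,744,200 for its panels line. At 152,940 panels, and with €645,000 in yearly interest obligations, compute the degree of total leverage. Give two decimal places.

Contribution at this volume is 152,940 × €71.57 = €10,945,915.80.
Subtracting fixed costs: EBIT = €10,945,915.80 − €5,744,200 = €5,201,715.80. Interest = €645,000.00, so EBIT − I = €4,556,715.80.
DCL = contribution ÷ (EBIT − I) = €10,945,915.80 ÷ €4,556,715.80 = 2.4022.

2.40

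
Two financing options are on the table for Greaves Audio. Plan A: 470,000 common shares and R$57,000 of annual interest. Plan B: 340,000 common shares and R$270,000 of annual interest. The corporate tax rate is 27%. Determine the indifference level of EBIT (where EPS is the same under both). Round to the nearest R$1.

Set EPS_A = EPS_B: (EBIT − R$57,000)(1 − 0.27) ÷ 470,000 = (EBIT − R$270,000)(1 − 0.27) ÷ 340,000.
The (1 − t) factor cancels: (EBIT − 57,000) × 340,000 = (EBIT − 270,000) × 470,000.
EBIT × (470,000 − 340,000) = 270,000 × 470,000 − 57,000 × 340,000 = 107,520,000,000, so EBIT = 107,520,000,000 ÷ 130,000 = 827,076.92.

R$827,077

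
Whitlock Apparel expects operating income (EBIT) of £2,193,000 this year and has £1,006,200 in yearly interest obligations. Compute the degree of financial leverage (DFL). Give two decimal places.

1.85

Annual interest charges come to £1,006,200.00.
DFL = EBIT ÷ (EBIT − I) = £2,193,000 ÷ (£2,193,000 − £1,006,200.00) = £2,193,000 ÷ £1,186,800.00 = 1.8478.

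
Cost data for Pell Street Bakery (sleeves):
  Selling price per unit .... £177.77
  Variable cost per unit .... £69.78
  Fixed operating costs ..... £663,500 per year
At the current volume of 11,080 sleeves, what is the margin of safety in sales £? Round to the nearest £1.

Unit CM = price − variable cost = £177.77 − £69.78 = £107.99. Break-even units = £663,500 ÷ £107.99 = 6,144.09; break-even revenue = 6,144.09 × £177.77 = £1,092,234.42.
Current sales = 11,080 × £177.77 = £1,969,691.60.
Margin of safety = £1,969,691.60 − £1,092,234.42 = £877,457.

£877,457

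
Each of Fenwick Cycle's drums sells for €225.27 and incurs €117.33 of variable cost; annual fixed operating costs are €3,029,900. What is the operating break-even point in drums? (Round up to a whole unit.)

Unit CM = price − variable cost = €225.27 − €117.33 = €107.94.
Break-even volume = fixed costs ÷ CM per unit = €3,029,900 ÷ €107.94 = 28,070.22, so 28,071 drums.

28,071 drums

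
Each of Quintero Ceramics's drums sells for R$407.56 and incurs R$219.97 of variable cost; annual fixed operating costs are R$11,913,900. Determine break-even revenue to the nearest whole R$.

R$25,884,264

CM per unit = R$407.56 − R$219.97 = R$187.59; CM ratio = R$187.59 / R$407.56 = 0.4603.
Break-even sales = FC ÷ CM ratio = R$11,913,900 × R$407.56 / R$187.59 = R$25,884,264.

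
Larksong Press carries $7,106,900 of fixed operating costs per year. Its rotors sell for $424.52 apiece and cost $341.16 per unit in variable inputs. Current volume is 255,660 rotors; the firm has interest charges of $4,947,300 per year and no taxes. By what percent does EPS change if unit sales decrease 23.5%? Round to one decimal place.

At 255,660 units, contribution = 255,660 × $83.36 = $21,311,817.60.
EBIT = $21,311,817.60 − $7,106,900 = $14,204,917.60.
Interest = $4,947,300.00, so EBIT − I = $9,257,617.60.
Degree of combined leverage = contribution ÷ (EBIT − I) = $21,311,817.60 ÷ $9,257,617.60 = 2.3021.
EPS therefore changes by 2.3021 × (-23.5%) = -54.1%.

-54.1%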